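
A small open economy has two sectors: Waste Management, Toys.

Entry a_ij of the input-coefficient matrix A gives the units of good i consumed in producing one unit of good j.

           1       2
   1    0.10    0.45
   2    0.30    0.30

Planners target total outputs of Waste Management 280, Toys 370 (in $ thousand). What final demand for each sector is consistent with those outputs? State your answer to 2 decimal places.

I − A =
  [   0.90    -0.45]
  [  -0.30     0.70]
d = (I − A) x:
  d_1 = (+0.90)·280 + (-0.45)·370 = 85.50
  d_2 = (-0.30)·280 + (+0.70)·370 = 175.00

d_1 = 85.50, d_2 = 175.00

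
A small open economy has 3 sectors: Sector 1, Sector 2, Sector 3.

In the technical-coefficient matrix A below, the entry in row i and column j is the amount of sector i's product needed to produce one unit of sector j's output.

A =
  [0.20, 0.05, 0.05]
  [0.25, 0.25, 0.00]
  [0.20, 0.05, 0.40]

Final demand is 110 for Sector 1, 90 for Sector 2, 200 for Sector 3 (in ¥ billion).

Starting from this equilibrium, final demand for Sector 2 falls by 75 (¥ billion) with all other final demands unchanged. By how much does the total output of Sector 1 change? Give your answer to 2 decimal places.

Δx_1 = -7.08

I − A =
  [   0.80    -0.05    -0.05]
  [  -0.25     0.75     0.00]
  [  -0.20    -0.05     0.60]
Cofactors of I−A, C_ij = (−1)^(i+j)·(minor ij) (rows/columns in the sector order above):
  C_11 = (0.75)(0.60) − (0.00)(-0.05) = 0.4500
  C_12 = −[(-0.25)(0.60) − (0.00)(-0.20)] = 0.1500
  C_13 = (-0.25)(-0.05) − (0.75)(-0.20) = 0.1625
  C_21 = −[(-0.05)(0.60) − (-0.05)(-0.05)] = 0.0325
  C_22 = (0.80)(0.60) − (-0.05)(-0.20) = 0.4700
  C_23 = −[(0.80)(-0.05) − (-0.05)(-0.20)] = 0.0500
  C_31 = (-0.05)(0.00) − (-0.05)(0.75) = 0.0375
  C_32 = −[(0.80)(0.00) − (-0.05)(-0.25)] = 0.0125
  C_33 = (0.80)(0.75) − (-0.05)(-0.25) = 0.5875
det(I−A) = Σ_j (I−A)_1j·C_1j = (0.80)(0.4500) + (-0.05)(0.1500) + (-0.05)(0.1625) = 0.344375
adj(I−A) = Cᵀ =
  [ 0.4500   0.0325   0.0375]
  [ 0.1500   0.4700   0.0125]
  [ 0.1625   0.0500   0.5875]
(I − A)⁻¹ = adj(I−A) / det(I−A) ≈
  [   1.3067     0.0944     0.1089]
  [   0.4356     1.3648     0.0363]
  [   0.4719     0.1452     1.7060]
Δx = (I − A)⁻¹ Δd with Δd having -75 in the Sector 2 component and 0 elsewhere.
So Δx_1 = L_12 · (-75), where L_12 = adj(I−A)_12 / det(I−A) = 0.0325 / 0.344375.
Δx_1 = 0.0325 × (-75) / 0.344375 = -2.4375 / 0.344375 ≈ -7.08.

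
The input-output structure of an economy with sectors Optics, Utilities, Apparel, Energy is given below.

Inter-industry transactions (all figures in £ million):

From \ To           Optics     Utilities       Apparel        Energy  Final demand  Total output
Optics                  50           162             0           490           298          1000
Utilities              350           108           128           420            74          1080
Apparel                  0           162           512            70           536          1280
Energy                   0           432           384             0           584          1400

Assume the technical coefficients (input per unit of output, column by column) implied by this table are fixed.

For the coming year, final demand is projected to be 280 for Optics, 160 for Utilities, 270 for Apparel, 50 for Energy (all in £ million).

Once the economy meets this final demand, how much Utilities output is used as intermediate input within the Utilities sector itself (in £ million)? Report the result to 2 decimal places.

Technical coefficients a_ij = z_ij / X_j:
  a_11 = 50/1000 = 0.05, a_21 = 350/1000 = 0.35, a_31 = 0/1000 = 0.00, a_41 = 0/1000 = 0.00
  a_12 = 162/1080 = 0.15, a_22 = 108/1080 = 0.10, a_32 = 162/1080 = 0.15, a_42 = 432/1080 = 0.40
  a_13 = 0/1280 = 0.00, a_23 = 128/1280 = 0.10, a_33 = 512/1280 = 0.40, a_43 = 384/1280 = 0.30
  a_14 = 490/1400 = 0.35, a_24 = 420/1400 = 0.30, a_34 = 70/1400 = 0.05, a_44 = 0/1400 = 0.00
I − A =
  [   0.95    -0.15     0.00    -0.35]
  [  -0.35     0.90    -0.10    -0.30]
  [   0.00    -0.15     0.60    -0.05]
  [   0.00    -0.40    -0.30     1.00]
Compute the cofactors C_ij = (−1)^(i+j)·(3×3 minor ij) of I−A; the adjugate is their transpose:
adj(I−A) = Cᵀ =
  [ 0.42400   0.18750   0.13700   0.21150]
  [ 0.20475   0.55575   0.21725   0.24925]
  [ 0.05950   0.16150   0.63950   0.10125]
  [ 0.09975   0.27075   0.27875   0.46725]
det(I−A) = Σ_j (I−A)_1j·C_1j = (0.95)(0.42400) + (-0.15)(0.20475) + (0.00)(0.05950) + (-0.35)(0.09975) = 0.337175
(I − A)⁻¹ = adj(I−A) / det(I−A) ≈
  [   1.2575     0.5561     0.4063     0.6273]
  [   0.6073     1.6483     0.6443     0.7392]
  [   0.1765     0.4790     1.8966     0.3003]
  [   0.2958     0.8030     0.8267     1.3858]
First solve x = (I − A)⁻¹ d = adj(I−A)·d / det(I−A); in particular x_2 = (0.20475·280 + 0.55575·160 + 0.21725·270 + 0.24925·50) / 0.337175 = 217.37 / 0.337175 ≈ 644.6801.
Intermediate flow from 2 to 2: z_22 = a_22 · x_2 = 0.10 × 217.37 / 0.337175 = 21.737 / 0.337175 ≈ 64.47.

z_22 = 64.47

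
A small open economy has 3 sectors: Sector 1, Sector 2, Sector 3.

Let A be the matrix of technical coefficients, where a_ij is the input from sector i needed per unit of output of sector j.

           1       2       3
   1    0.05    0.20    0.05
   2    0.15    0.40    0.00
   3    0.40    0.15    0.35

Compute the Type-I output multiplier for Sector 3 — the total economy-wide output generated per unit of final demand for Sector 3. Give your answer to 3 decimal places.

m_3 = 1.709

I − A =
  [   0.95    -0.20    -0.05]
  [  -0.15     0.60     0.00]
  [  -0.40    -0.15     0.65]
Cofactors of I−A, C_ij = (−1)^(i+j)·(minor ij) (rows/columns in the sector order above):
  C_11 = (0.60)(0.65) − (0.00)(-0.15) = 0.3900
  C_12 = −[(-0.15)(0.65) − (0.00)(-0.40)] = 0.0975
  C_13 = (-0.15)(-0.15) − (0.60)(-0.40) = 0.2625
  C_21 = −[(-0.20)(0.65) − (-0.05)(-0.15)] = 0.1375
  C_22 = (0.95)(0.65) − (-0.05)(-0.40) = 0.5975
  C_23 = −[(0.95)(-0.15) − (-0.20)(-0.40)] = 0.2225
  C_31 = (-0.20)(0.00) − (-0.05)(0.60) = 0.0300
  C_32 = −[(0.95)(0.00) − (-0.05)(-0.15)] = 0.0075
  C_33 = (0.95)(0.60) − (-0.20)(-0.15) = 0.5400
det(I−A) = Σ_j (I−A)_1j·C_1j = (0.95)(0.3900) + (-0.20)(0.0975) + (-0.05)(0.2625) = 0.337875
adj(I−A) = Cᵀ =
  [ 0.3900   0.1375   0.0300]
  [ 0.0975   0.5975   0.0075]
  [ 0.2625   0.2225   0.5400]
(I − A)⁻¹ = adj(I−A) / det(I−A) ≈
  [   1.1543     0.4070     0.0888]
  [   0.2886     1.7684     0.0222]
  [   0.7769     0.6585     1.5982]
The output multiplier for sector j is the column-j sum of the Leontief inverse (I − A)⁻¹ = adj(I−A) / det(I−A).
Column 3 of adj(I−A): (0.0300, 0.0075, 0.5400); det(I−A) = 0.337875.
m_3 = (0.0300 + 0.0075 + 0.5400) / 0.337875 = 0.5775 / 0.337875 ≈ 1.709.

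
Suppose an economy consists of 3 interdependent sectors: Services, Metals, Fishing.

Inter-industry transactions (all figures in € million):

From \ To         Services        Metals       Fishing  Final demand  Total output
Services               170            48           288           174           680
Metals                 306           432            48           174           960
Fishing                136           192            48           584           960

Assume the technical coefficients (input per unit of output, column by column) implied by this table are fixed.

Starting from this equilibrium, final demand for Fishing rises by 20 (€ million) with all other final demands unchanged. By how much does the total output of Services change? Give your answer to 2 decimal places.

Technical coefficients a_ij = z_ij / X_j:
  a_SS = 170/680 = 0.25, a_MS = 306/680 = 0.45, a_FS = 136/680 = 0.20
  a_SM = 48/960 = 0.05, a_MM = 432/960 = 0.45, a_FM = 192/960 = 0.20
  a_SF = 288/960 = 0.30, a_MF = 48/960 = 0.05, a_FF = 48/960 = 0.05
I − A =
  [   0.75    -0.05    -0.30]
  [  -0.45     0.55    -0.05]
  [  -0.20    -0.20     0.95]
Cofactors of I−A, C_ij = (−1)^(i+j)·(minor ij) (rows/columns in the sector order above):
  C_11 = (0.55)(0.95) − (-0.05)(-0.20) = 0.5125
  C_12 = −[(-0.45)(0.95) − (-0.05)(-0.20)] = 0.4375
  C_13 = (-0.45)(-0.20) − (0.55)(-0.20) = 0.2000
  C_21 = −[(-0.05)(0.95) − (-0.30)(-0.20)] = 0.1075
  C_22 = (0.75)(0.95) − (-0.30)(-0.20) = 0.6525
  C_23 = −[(0.75)(-0.20) − (-0.05)(-0.20)] = 0.1600
  C_31 = (-0.05)(-0.05) − (-0.30)(0.55) = 0.1675
  C_32 = −[(0.75)(-0.05) − (-0.30)(-0.45)] = 0.1725
  C_33 = (0.75)(0.55) − (-0.05)(-0.45) = 0.3900
det(I−A) = Σ_j (I−A)_1j·C_1j = (0.75)(0.5125) + (-0.05)(0.4375) + (-0.30)(0.2000) = 0.3025
adj(I−A) = Cᵀ =
  [ 0.5125   0.1075   0.1675]
  [ 0.4375   0.6525   0.1725]
  [ 0.2000   0.1600   0.3900]
(I − A)⁻¹ = adj(I−A) / det(I−A) ≈
  [   1.6942     0.3554     0.5537]
  [   1.4463     2.1570     0.5702]
  [   0.6612     0.5289     1.2893]
Δx = (I − A)⁻¹ Δd with Δd having +20 in the Fishing component and 0 elsewhere.
So Δx_S = L_SF · (+20), where L_SF = adj(I−A)_SF / det(I−A) = 0.1675 / 0.3025.
Δx_S = 0.1675 × (+20) / 0.3025 = 3.35 / 0.3025 ≈ 11.07.

Δx_S = 11.07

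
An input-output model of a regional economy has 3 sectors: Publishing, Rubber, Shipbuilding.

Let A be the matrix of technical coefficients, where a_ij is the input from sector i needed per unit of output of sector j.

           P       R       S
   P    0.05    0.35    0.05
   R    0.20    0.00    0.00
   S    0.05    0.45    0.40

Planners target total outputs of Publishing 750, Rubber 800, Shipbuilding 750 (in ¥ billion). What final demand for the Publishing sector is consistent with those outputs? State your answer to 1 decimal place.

d_P = 395.0

I − A =
  [   0.95    -0.35    -0.05]
  [  -0.20     1.00     0.00]
  [  -0.05    -0.45     0.60]
d = (I − A) x:
  d_P = (+0.95)·750 + (-0.35)·800 + (-0.05)·750 = 395.0
  d_R = (-0.20)·750 + (+1.00)·800 + (+0.00)·750 = 650.0
  d_S = (-0.05)·750 + (-0.45)·800 + (+0.60)·750 = 52.5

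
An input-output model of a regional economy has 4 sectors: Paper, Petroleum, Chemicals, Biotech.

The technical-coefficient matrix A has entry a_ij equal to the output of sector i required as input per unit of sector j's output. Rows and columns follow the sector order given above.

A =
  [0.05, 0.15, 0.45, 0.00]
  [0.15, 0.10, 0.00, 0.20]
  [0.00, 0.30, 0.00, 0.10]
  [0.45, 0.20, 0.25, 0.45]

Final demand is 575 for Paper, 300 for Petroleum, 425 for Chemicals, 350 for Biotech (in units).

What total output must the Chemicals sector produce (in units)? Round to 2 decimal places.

x_3 = 1008.72

I − A =
  [   0.95    -0.15    -0.45     0.00]
  [  -0.15     0.90     0.00    -0.20]
  [   0.00    -0.30     1.00    -0.10]
  [  -0.45    -0.20    -0.25     0.55]
Compute the cofactors C_ij = (−1)^(i+j)·(3×3 minor ij) of I−A; the adjugate is their transpose:
adj(I−A) = Cᵀ =
  [ 0.417500   0.162000   0.212250   0.097500]
  [ 0.168750   0.478500   0.125125   0.196750]
  [ 0.095250   0.182500   0.406375   0.140250]
  [ 0.446250   0.389500   0.403875   0.812250]
det(I−A) = Σ_j (I−A)_1j·C_1j = (0.95)(0.417500) + (-0.15)(0.168750) + (-0.45)(0.095250) + (0.00)(0.446250) = 0.32845
(I − A)⁻¹ = adj(I−A) / det(I−A) ≈
  [   1.2711     0.4932     0.6462     0.2968]
  [   0.5138     1.4568     0.3810     0.5990]
  [   0.2900     0.5556     1.2373     0.4270]
  [   1.3587     1.1859     1.2296     2.4730]
x = (I − A)⁻¹ d = adj(I−A)·d / det(I−A), with det(I−A) = 0.32845:
  x_1 = (0.417500·575 + 0.162000·300 + 0.212250·425 + 0.097500·350) / 0.32845 = 412.99375 / 0.32845 ≈ 1257.40
  x_2 = (0.168750·575 + 0.478500·300 + 0.125125·425 + 0.196750·350) / 0.32845 = 362.621875 / 0.32845 ≈ 1104.04
  x_3 = (0.095250·575 + 0.182500·300 + 0.406375·425 + 0.140250·350) / 0.32845 = 331.315625 / 0.32845 ≈ 1008.72
  x_4 = (0.446250·575 + 0.389500·300 + 0.403875·425 + 0.812250·350) / 0.32845 = 829.378125 / 0.32845 ≈ 2525.13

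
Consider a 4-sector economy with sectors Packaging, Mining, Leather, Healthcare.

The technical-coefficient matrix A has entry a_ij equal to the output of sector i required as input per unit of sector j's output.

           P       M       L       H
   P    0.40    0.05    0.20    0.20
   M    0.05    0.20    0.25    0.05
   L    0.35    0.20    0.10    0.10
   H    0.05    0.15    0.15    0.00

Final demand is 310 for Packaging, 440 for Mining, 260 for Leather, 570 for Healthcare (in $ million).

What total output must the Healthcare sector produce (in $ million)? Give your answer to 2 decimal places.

I − A =
  [   0.60    -0.05    -0.20    -0.20]
  [  -0.05     0.80    -0.25    -0.05]
  [  -0.35    -0.20     0.90    -0.10]
  [  -0.05    -0.15    -0.15     1.00]
Compute the cofactors C_ij = (−1)^(i+j)·(3×3 minor ij) of I−A; the adjugate is their transpose:
adj(I−A) = Cᵀ =
  [ 0.646000   0.120250   0.202875   0.155500]
  [ 0.137875   0.440500   0.164000   0.066000]
  [ 0.292625   0.155250   0.463375   0.112625]
  [ 0.096875   0.095375   0.104250   0.337375]
det(I−A) = Σ_j (I−A)_1j·C_1j = (0.60)(0.646000) + (-0.05)(0.137875) + (-0.20)(0.292625) + (-0.20)(0.096875) = 0.30280625
(I − A)⁻¹ = adj(I−A) / det(I−A) ≈
  [   2.1334     0.3971     0.6700     0.5135]
  [   0.4553     1.4547     0.5416     0.2180]
  [   0.9664     0.5127     1.5303     0.3719]
  [   0.3199     0.3150     0.3443     1.1142]
x = (I − A)⁻¹ d = adj(I−A)·d / det(I−A), with det(I−A) = 0.30280625:
  x_P = (0.646000·310 + 0.120250·440 + 0.202875·260 + 0.155500·570) / 0.30280625 = 394.5525 / 0.30280625 ≈ 1302.99
  x_M = (0.137875·310 + 0.440500·440 + 0.164000·260 + 0.066000·570) / 0.30280625 = 316.82125 / 0.30280625 ≈ 1046.28
  x_L = (0.292625·310 + 0.155250·440 + 0.463375·260 + 0.112625·570) / 0.30280625 = 343.6975 / 0.30280625 ≈ 1135.04
  x_H = (0.096875·310 + 0.095375·440 + 0.104250·260 + 0.337375·570) / 0.30280625 = 291.405 / 0.30280625 ≈ 962.35

x_H = 962.35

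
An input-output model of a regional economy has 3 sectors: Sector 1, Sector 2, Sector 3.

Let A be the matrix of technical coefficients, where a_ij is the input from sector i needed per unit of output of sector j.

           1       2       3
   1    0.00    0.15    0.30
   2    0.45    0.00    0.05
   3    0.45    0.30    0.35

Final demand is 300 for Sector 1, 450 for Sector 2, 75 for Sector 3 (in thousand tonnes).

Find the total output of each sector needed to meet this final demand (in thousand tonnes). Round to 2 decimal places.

I − A =
  [   1.00    -0.15    -0.30]
  [  -0.45     1.00    -0.05]
  [  -0.45    -0.30     0.65]
Cofactors of I−A, C_ij = (−1)^(i+j)·(minor ij) (rows/columns in the sector order above):
  C_11 = (1.00)(0.65) − (-0.05)(-0.30) = 0.6350
  C_12 = −[(-0.45)(0.65) − (-0.05)(-0.45)] = 0.3150
  C_13 = (-0.45)(-0.30) − (1.00)(-0.45) = 0.5850
  C_21 = −[(-0.15)(0.65) − (-0.30)(-0.30)] = 0.1875
  C_22 = (1.00)(0.65) − (-0.30)(-0.45) = 0.5150
  C_23 = −[(1.00)(-0.30) − (-0.15)(-0.45)] = 0.3675
  C_31 = (-0.15)(-0.05) − (-0.30)(1.00) = 0.3075
  C_32 = −[(1.00)(-0.05) − (-0.30)(-0.45)] = 0.1850
  C_33 = (1.00)(1.00) − (-0.15)(-0.45) = 0.9325
det(I−A) = Σ_j (I−A)_1j·C_1j = (1.00)(0.6350) + (-0.15)(0.3150) + (-0.30)(0.5850) = 0.41225
adj(I−A) = Cᵀ =
  [ 0.6350   0.1875   0.3075]
  [ 0.3150   0.5150   0.1850]
  [ 0.5850   0.3675   0.9325]
(I − A)⁻¹ = adj(I−A) / det(I−A) ≈
  [   1.5403     0.4548     0.7459]
  [   0.7641     1.2492     0.4488]
  [   1.4190     0.8914     2.2620]
x = (I − A)⁻¹ d = adj(I−A)·d / det(I−A), with det(I−A) = 0.41225:
  x_1 = (0.6350·300 + 0.1875·450 + 0.3075·75) / 0.41225 = 297.9375 / 0.41225 ≈ 722.71
  x_2 = (0.3150·300 + 0.5150·450 + 0.1850·75) / 0.41225 = 340.125 / 0.41225 ≈ 825.05
  x_3 = (0.5850·300 + 0.3675·450 + 0.9325·75) / 0.41225 = 410.8125 / 0.41225 ≈ 996.51

x_1 = 722.71, x_2 = 825.05, x_3 = 996.51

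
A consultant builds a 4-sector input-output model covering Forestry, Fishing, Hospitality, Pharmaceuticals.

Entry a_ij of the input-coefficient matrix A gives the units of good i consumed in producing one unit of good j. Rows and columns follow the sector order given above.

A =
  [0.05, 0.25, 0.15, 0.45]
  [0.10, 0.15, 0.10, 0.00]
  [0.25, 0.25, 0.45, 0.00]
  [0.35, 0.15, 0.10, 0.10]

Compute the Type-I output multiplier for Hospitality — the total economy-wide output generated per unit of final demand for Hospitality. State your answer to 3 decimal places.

I − A =
  [   0.95    -0.25    -0.15    -0.45]
  [  -0.10     0.85    -0.10     0.00]
  [  -0.25    -0.25     0.55     0.00]
  [  -0.35    -0.15    -0.10     0.90]
Compute the cofactors C_ij = (−1)^(i+j)·(3×3 minor ij) of I−A; the adjugate is their transpose:
adj(I−A) = Cᵀ =
  [ 0.398250   0.205875   0.182250   0.199125]
  [ 0.072000   0.338625   0.087750   0.036000]
  [ 0.213750   0.247500   0.563625   0.106875]
  [ 0.190625   0.164000   0.148125   0.364750]
det(I−A) = Σ_j (I−A)_1j·C_1j = (0.95)(0.398250) + (-0.25)(0.072000) + (-0.15)(0.213750) + (-0.45)(0.190625) = 0.24249375
(I − A)⁻¹ = adj(I−A) / det(I−A) ≈
  [   1.6423     0.8490     0.7516     0.8212]
  [   0.2969     1.3964     0.3619     0.1485]
  [   0.8815     1.0206     2.3243     0.4407]
  [   0.7861     0.6763     0.6108     1.5042]
The output multiplier for sector j is the column-j sum of the Leontief inverse (I − A)⁻¹ = adj(I−A) / det(I−A).
Column 3 of adj(I−A): (0.182250, 0.087750, 0.563625, 0.148125); det(I−A) = 0.24249375.
m_3 = (0.182250 + 0.087750 + 0.563625 + 0.148125) / 0.24249375 = 0.98175 / 0.24249375 ≈ 4.049.

m_3 = 4.049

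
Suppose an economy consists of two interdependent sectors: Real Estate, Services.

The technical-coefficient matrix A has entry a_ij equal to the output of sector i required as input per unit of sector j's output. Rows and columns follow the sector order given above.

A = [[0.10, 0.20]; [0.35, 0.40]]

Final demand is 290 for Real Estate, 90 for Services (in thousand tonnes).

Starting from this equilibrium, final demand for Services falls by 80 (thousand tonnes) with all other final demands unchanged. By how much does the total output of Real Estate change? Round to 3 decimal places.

Δx_1 = -34.043

I − A =
  [   0.90    -0.20]
  [  -0.35     0.60]
det(I−A) = (0.90)(0.60) − (-0.20)(-0.35) = 0.4700
adj(I−A) = [[0.60, 0.20], [0.35, 0.90]]
(I − A)⁻¹ = adj(I−A) / det(I−A) ≈
  [   1.2766     0.4255]
  [   0.7447     1.9149]
Δx = (I − A)⁻¹ Δd with Δd having -80 in the Services component and 0 elsewhere.
So Δx_1 = L_12 · (-80), where L_12 = adj(I−A)_12 / det(I−A) = 0.20 / 0.4700.
Δx_1 = 0.20 × (-80) / 0.4700 = -16.00 / 0.4700 ≈ -34.043.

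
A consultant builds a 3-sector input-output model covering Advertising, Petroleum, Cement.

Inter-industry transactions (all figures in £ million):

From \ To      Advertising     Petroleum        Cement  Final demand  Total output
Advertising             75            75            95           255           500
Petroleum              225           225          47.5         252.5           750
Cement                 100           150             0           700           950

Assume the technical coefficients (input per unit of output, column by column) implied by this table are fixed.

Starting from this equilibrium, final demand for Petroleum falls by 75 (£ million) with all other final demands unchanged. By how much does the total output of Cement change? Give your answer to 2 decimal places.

Δx_3 = -27.54

Technical coefficients a_ij = z_ij / X_j:
  a_11 = 75/500 = 0.15, a_21 = 225/500 = 0.45, a_31 = 100/500 = 0.20
  a_12 = 75/750 = 0.10, a_22 = 225/750 = 0.30, a_32 = 150/750 = 0.20
  a_13 = 95/950 = 0.10, a_23 = 47.5/950 = 0.05, a_33 = 0/950 = 0.00
I − A =
  [   0.85    -0.10    -0.10]
  [  -0.45     0.70    -0.05]
  [  -0.20    -0.20     1.00]
Cofactors of I−A, C_ij = (−1)^(i+j)·(minor ij) (rows/columns in the sector order above):
  C_11 = (0.70)(1.00) − (-0.05)(-0.20) = 0.6900
  C_12 = −[(-0.45)(1.00) − (-0.05)(-0.20)] = 0.4600
  C_13 = (-0.45)(-0.20) − (0.70)(-0.20) = 0.2300
  C_21 = −[(-0.10)(1.00) − (-0.10)(-0.20)] = 0.1200
  C_22 = (0.85)(1.00) − (-0.10)(-0.20) = 0.8300
  C_23 = −[(0.85)(-0.20) − (-0.10)(-0.20)] = 0.1900
  C_31 = (-0.10)(-0.05) − (-0.10)(0.70) = 0.0750
  C_32 = −[(0.85)(-0.05) − (-0.10)(-0.45)] = 0.0875
  C_33 = (0.85)(0.70) − (-0.10)(-0.45) = 0.5500
det(I−A) = Σ_j (I−A)_1j·C_1j = (0.85)(0.6900) + (-0.10)(0.4600) + (-0.10)(0.2300) = 0.5175
adj(I−A) = Cᵀ =
  [ 0.6900   0.1200   0.0750]
  [ 0.4600   0.8300   0.0875]
  [ 0.2300   0.1900   0.5500]
(I − A)⁻¹ = adj(I−A) / det(I−A) ≈
  [   1.3333     0.2319     0.1449]
  [   0.8889     1.6039     0.1691]
  [   0.4444     0.3671     1.0628]
Δx = (I − A)⁻¹ Δd with Δd having -75 in the Petroleum component and 0 elsewhere.
So Δx_3 = L_32 · (-75), where L_32 = adj(I−A)_32 / det(I−A) = 0.1900 / 0.5175.
Δx_3 = 0.1900 × (-75) / 0.5175 = -14.25 / 0.5175 ≈ -27.54.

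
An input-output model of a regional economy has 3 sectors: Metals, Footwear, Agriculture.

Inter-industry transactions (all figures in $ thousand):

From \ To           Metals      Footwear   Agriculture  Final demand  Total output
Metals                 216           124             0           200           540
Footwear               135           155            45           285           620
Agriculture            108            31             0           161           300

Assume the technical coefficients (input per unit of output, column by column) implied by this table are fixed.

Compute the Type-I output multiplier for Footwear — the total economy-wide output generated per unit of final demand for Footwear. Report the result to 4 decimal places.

Technical coefficients a_ij = z_ij / X_j:
  a_11 = 216/540 = 0.40, a_21 = 135/540 = 0.25, a_31 = 108/540 = 0.20
  a_12 = 124/620 = 0.20, a_22 = 155/620 = 0.25, a_32 = 31/620 = 0.05
  a_13 = 0/300 = 0.00, a_23 = 45/300 = 0.15, a_33 = 0/300 = 0.00
I − A =
  [   0.60    -0.20     0.00]
  [  -0.25     0.75    -0.15]
  [  -0.20    -0.05     1.00]
Cofactors of I−A, C_ij = (−1)^(i+j)·(minor ij) (rows/columns in the sector order above):
  C_11 = (0.75)(1.00) − (-0.15)(-0.05) = 0.7425
  C_12 = −[(-0.25)(1.00) − (-0.15)(-0.20)] = 0.2800
  C_13 = (-0.25)(-0.05) − (0.75)(-0.20) = 0.1625
  C_21 = −[(-0.20)(1.00) − (0.00)(-0.05)] = 0.2000
  C_22 = (0.60)(1.00) − (0.00)(-0.20) = 0.6000
  C_23 = −[(0.60)(-0.05) − (-0.20)(-0.20)] = 0.0700
  C_31 = (-0.20)(-0.15) − (0.00)(0.75) = 0.0300
  C_32 = −[(0.60)(-0.15) − (0.00)(-0.25)] = 0.0900
  C_33 = (0.60)(0.75) − (-0.20)(-0.25) = 0.4000
det(I−A) = Σ_j (I−A)_1j·C_1j = (0.60)(0.7425) + (-0.20)(0.2800) + (0.00)(0.1625) = 0.3895
adj(I−A) = Cᵀ =
  [ 0.7425   0.2000   0.0300]
  [ 0.2800   0.6000   0.0900]
  [ 0.1625   0.0700   0.4000]
(I − A)⁻¹ = adj(I−A) / det(I−A) ≈
  [   1.90629     0.51348     0.07702]
  [   0.71887     1.54044     0.23107]
  [   0.41720     0.17972     1.02696]
The output multiplier for sector j is the column-j sum of the Leontief inverse (I − A)⁻¹ = adj(I−A) / det(I−A).
Column 2 of adj(I−A): (0.2000, 0.6000, 0.0700); det(I−A) = 0.3895.
m_2 = (0.2000 + 0.6000 + 0.0700) / 0.3895 = 0.87 / 0.3895 ≈ 2.2336.

m_2 = 2.2336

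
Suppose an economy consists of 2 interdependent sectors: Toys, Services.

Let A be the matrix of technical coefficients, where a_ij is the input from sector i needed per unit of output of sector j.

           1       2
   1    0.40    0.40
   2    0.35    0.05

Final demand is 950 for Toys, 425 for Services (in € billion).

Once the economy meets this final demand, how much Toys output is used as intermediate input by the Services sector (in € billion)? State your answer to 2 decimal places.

z_12 = 546.51

I − A =
  [   0.60    -0.40]
  [  -0.35     0.95]
det(I−A) = (0.60)(0.95) − (-0.40)(-0.35) = 0.4300
adj(I−A) = [[0.95, 0.40], [0.35, 0.60]]
(I − A)⁻¹ = adj(I−A) / det(I−A) ≈
  [   2.2093     0.9302]
  [   0.8140     1.3953]
First solve x = (I − A)⁻¹ d = adj(I−A)·d / det(I−A); in particular x_2 = (0.35·950 + 0.60·425) / 0.4300 = 587.50 / 0.4300 ≈ 1366.2791.
Intermediate flow from 1 to 2: z_12 = a_12 · x_2 = 0.40 × 587.50 / 0.4300 = 235.00 / 0.4300 ≈ 546.51.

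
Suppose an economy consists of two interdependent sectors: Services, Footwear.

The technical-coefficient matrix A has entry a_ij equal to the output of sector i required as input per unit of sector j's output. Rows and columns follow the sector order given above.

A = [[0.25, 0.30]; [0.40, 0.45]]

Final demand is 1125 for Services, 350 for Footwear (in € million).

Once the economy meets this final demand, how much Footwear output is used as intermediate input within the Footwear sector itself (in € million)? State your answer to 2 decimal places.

z_FF = 1096.15

I − A =
  [   0.75    -0.30]
  [  -0.40     0.55]
det(I−A) = (0.75)(0.55) − (-0.30)(-0.40) = 0.2925
adj(I−A) = [[0.55, 0.30], [0.40, 0.75]]
(I − A)⁻¹ = adj(I−A) / det(I−A) ≈
  [   1.8803     1.0256]
  [   1.3675     2.5641]
First solve x = (I − A)⁻¹ d = adj(I−A)·d / det(I−A); in particular x_F = (0.40·1125 + 0.75·350) / 0.2925 = 712.50 / 0.2925 ≈ 2435.8974.
Intermediate flow from F to F: z_FF = a_FF · x_F = 0.45 × 712.50 / 0.2925 = 320.625 / 0.2925 ≈ 1096.15.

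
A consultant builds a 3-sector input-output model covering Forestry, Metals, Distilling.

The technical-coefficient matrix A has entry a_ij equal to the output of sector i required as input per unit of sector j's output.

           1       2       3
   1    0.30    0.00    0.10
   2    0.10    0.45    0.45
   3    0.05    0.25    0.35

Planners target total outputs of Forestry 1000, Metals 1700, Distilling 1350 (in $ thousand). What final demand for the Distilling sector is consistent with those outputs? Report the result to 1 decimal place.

d_3 = 402.5

I − A =
  [   0.70     0.00    -0.10]
  [  -0.10     0.55    -0.45]
  [  -0.05    -0.25     0.65]
d = (I − A) x:
  d_1 = (+0.70)·1000 + (+0.00)·1700 + (-0.10)·1350 = 565.0
  d_2 = (-0.10)·1000 + (+0.55)·1700 + (-0.45)·1350 = 227.5
  d_3 = (-0.05)·1000 + (-0.25)·1700 + (+0.65)·1350 = 402.5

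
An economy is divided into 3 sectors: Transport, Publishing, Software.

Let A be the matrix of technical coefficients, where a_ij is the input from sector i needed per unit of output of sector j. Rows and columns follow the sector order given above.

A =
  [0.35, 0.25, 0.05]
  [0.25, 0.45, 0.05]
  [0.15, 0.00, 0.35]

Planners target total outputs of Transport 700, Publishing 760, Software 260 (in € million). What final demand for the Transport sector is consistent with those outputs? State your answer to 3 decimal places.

d_T = 252.000

I − A =
  [   0.65    -0.25    -0.05]
  [  -0.25     0.55    -0.05]
  [  -0.15     0.00     0.65]
d = (I − A) x:
  d_T = (+0.65)·700 + (-0.25)·760 + (-0.05)·260 = 252.000
  d_P = (-0.25)·700 + (+0.55)·760 + (-0.05)·260 = 230.000
  d_S = (-0.15)·700 + (+0.00)·760 + (+0.65)·260 = 64.000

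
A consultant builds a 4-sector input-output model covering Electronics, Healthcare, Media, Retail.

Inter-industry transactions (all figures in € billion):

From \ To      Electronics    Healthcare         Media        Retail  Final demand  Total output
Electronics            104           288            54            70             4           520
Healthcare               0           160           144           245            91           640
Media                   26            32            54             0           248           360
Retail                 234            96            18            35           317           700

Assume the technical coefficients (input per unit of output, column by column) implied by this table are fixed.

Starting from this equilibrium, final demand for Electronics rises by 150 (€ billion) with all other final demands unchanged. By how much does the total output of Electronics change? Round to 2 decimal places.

Technical coefficients a_ij = z_ij / X_j:
  a_11 = 104/520 = 0.20, a_21 = 0/520 = 0.00, a_31 = 26/520 = 0.05, a_41 = 234/520 = 0.45
  a_12 = 288/640 = 0.45, a_22 = 160/640 = 0.25, a_32 = 32/640 = 0.05, a_42 = 96/640 = 0.15
  a_13 = 54/360 = 0.15, a_23 = 144/360 = 0.40, a_33 = 54/360 = 0.15, a_43 = 18/360 = 0.05
  a_14 = 70/700 = 0.10, a_24 = 245/700 = 0.35, a_34 = 0/700 = 0.00, a_44 = 35/700 = 0.05
I − A =
  [   0.80    -0.45    -0.15    -0.10]
  [   0.00     0.75    -0.40    -0.35]
  [  -0.05    -0.05     0.85     0.00]
  [  -0.45    -0.15    -0.05     0.95]
Compute the cofactors C_ij = (−1)^(i+j)·(3×3 minor ij) of I−A; the adjugate is their transpose:
adj(I−A) = Cᵀ =
  [ 0.541125   0.383500   0.287625   0.198250]
  [ 0.153750   0.600375   0.323625   0.237375]
  [ 0.040875   0.057875   0.423375   0.025625]
  [ 0.282750   0.279500   0.209625   0.479375]
det(I−A) = Σ_j (I−A)_1j·C_1j = (0.80)(0.541125) + (-0.45)(0.153750) + (-0.15)(0.040875) + (-0.10)(0.282750) = 0.32930625
(I − A)⁻¹ = adj(I−A) / det(I−A) ≈
  [   1.6432     1.1646     0.8734     0.6020]
  [   0.4669     1.8232     0.9827     0.7208]
  [   0.1241     0.1757     1.2857     0.0778]
  [   0.8586     0.8488     0.6366     1.4557]
Δx = (I − A)⁻¹ Δd with Δd having +150 in the Electronics component and 0 elsewhere.
So Δx_1 = L_11 · (+150), where L_11 = adj(I−A)_11 / det(I−A) = 0.541125 / 0.32930625.
Δx_1 = 0.541125 × (+150) / 0.32930625 = 81.16875 / 0.32930625 ≈ 246.48.

Δx_1 = 246.48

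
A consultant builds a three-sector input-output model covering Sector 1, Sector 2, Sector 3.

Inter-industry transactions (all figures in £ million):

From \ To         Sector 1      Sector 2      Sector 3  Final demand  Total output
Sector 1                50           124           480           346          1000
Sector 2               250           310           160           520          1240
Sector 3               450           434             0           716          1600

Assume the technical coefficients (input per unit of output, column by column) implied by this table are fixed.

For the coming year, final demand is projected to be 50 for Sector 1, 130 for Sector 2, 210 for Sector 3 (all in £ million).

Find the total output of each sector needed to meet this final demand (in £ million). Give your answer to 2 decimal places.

x_1 = 213.98, x_2 = 299.47, x_3 = 411.11

Technical coefficients a_ij = z_ij / X_j:
  a_11 = 50/1000 = 0.05, a_21 = 250/1000 = 0.25, a_31 = 450/1000 = 0.45
  a_12 = 124/1240 = 0.10, a_22 = 310/1240 = 0.25, a_32 = 434/1240 = 0.35
  a_13 = 480/1600 = 0.30, a_23 = 160/1600 = 0.10, a_33 = 0/1600 = 0.00
I − A =
  [   0.95    -0.10    -0.30]
  [  -0.25     0.75    -0.10]
  [  -0.45    -0.35     1.00]
Cofactors of I−A, C_ij = (−1)^(i+j)·(minor ij) (rows/columns in the sector order above):
  C_11 = (0.75)(1.00) − (-0.10)(-0.35) = 0.7150
  C_12 = −[(-0.25)(1.00) − (-0.10)(-0.45)] = 0.2950
  C_13 = (-0.25)(-0.35) − (0.75)(-0.45) = 0.4250
  C_21 = −[(-0.10)(1.00) − (-0.30)(-0.35)] = 0.2050
  C_22 = (0.95)(1.00) − (-0.30)(-0.45) = 0.8150
  C_23 = −[(0.95)(-0.35) − (-0.10)(-0.45)] = 0.3775
  C_31 = (-0.10)(-0.10) − (-0.30)(0.75) = 0.2350
  C_32 = −[(0.95)(-0.10) − (-0.30)(-0.25)] = 0.1700
  C_33 = (0.95)(0.75) − (-0.10)(-0.25) = 0.6875
det(I−A) = Σ_j (I−A)_1j·C_1j = (0.95)(0.7150) + (-0.10)(0.2950) + (-0.30)(0.4250) = 0.52225
adj(I−A) = Cᵀ =
  [ 0.7150   0.2050   0.2350]
  [ 0.2950   0.8150   0.1700]
  [ 0.4250   0.3775   0.6875]
(I − A)⁻¹ = adj(I−A) / det(I−A) ≈
  [   1.3691     0.3925     0.4500]
  [   0.5649     1.5606     0.3255]
  [   0.8138     0.7228     1.3164]
x = (I − A)⁻¹ d = adj(I−A)·d / det(I−A), with det(I−A) = 0.52225:
  x_1 = (0.7150·50 + 0.2050·130 + 0.2350·210) / 0.52225 = 111.75 / 0.52225 ≈ 213.98
  x_2 = (0.2950·50 + 0.8150·130 + 0.1700·210) / 0.52225 = 156.40 / 0.52225 ≈ 299.47
  x_3 = (0.4250·50 + 0.3775·130 + 0.6875·210) / 0.52225 = 214.70 / 0.52225 ≈ 411.11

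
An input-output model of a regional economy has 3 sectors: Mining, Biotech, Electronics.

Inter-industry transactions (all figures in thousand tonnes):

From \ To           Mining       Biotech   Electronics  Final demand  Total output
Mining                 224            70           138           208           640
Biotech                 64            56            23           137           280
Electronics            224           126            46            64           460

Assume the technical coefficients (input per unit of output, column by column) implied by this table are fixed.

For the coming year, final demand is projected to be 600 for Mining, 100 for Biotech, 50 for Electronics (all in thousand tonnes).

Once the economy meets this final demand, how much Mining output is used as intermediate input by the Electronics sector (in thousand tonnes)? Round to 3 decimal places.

z_13 = 235.030

Technical coefficients a_ij = z_ij / X_j:
  a_11 = 224/640 = 0.35, a_21 = 64/640 = 0.10, a_31 = 224/640 = 0.35
  a_12 = 70/280 = 0.25, a_22 = 56/280 = 0.20, a_32 = 126/280 = 0.45
  a_13 = 138/460 = 0.30, a_23 = 23/460 = 0.05, a_33 = 46/460 = 0.10
I − A =
  [   0.65    -0.25    -0.30]
  [  -0.10     0.80    -0.05]
  [  -0.35    -0.45     0.90]
Cofactors of I−A, C_ij = (−1)^(i+j)·(minor ij) (rows/columns in the sector order above):
  C_11 = (0.80)(0.90) − (-0.05)(-0.45) = 0.6975
  C_12 = −[(-0.10)(0.90) − (-0.05)(-0.35)] = 0.1075
  C_13 = (-0.10)(-0.45) − (0.80)(-0.35) = 0.3250
  C_21 = −[(-0.25)(0.90) − (-0.30)(-0.45)] = 0.3600
  C_22 = (0.65)(0.90) − (-0.30)(-0.35) = 0.4800
  C_23 = −[(0.65)(-0.45) − (-0.25)(-0.35)] = 0.3800
  C_31 = (-0.25)(-0.05) − (-0.30)(0.80) = 0.2525
  C_32 = −[(0.65)(-0.05) − (-0.30)(-0.10)] = 0.0625
  C_33 = (0.65)(0.80) − (-0.25)(-0.10) = 0.4950
det(I−A) = Σ_j (I−A)_1j·C_1j = (0.65)(0.6975) + (-0.25)(0.1075) + (-0.30)(0.3250) = 0.3290
adj(I−A) = Cᵀ =
  [ 0.6975   0.3600   0.2525]
  [ 0.1075   0.4800   0.0625]
  [ 0.3250   0.3800   0.4950]
(I − A)⁻¹ = adj(I−A) / det(I−A) ≈
  [   2.1201     1.0942     0.7675]
  [   0.3267     1.4590     0.1900]
  [   0.9878     1.1550     1.5046]
First solve x = (I − A)⁻¹ d = adj(I−A)·d / det(I−A); in particular x_3 = (0.3250·600 + 0.3800·100 + 0.4950·50) / 0.3290 = 257.75 / 0.3290 ≈ 783.43465.
Intermediate flow from 1 to 3: z_13 = a_13 · x_3 = 0.30 × 257.75 / 0.3290 = 77.325 / 0.3290 ≈ 235.030.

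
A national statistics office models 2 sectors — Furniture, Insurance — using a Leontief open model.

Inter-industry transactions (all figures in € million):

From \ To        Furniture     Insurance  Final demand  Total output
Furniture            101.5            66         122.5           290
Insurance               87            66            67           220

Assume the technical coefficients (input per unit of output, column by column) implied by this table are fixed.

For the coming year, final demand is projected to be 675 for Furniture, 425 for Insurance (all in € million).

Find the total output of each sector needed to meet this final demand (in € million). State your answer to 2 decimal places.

Technical coefficients a_ij = z_ij / X_j:
  a_FF = 101.5/290 = 0.35, a_IF = 87/290 = 0.30
  a_FI = 66/220 = 0.30, a_II = 66/220 = 0.30
I − A =
  [   0.65    -0.30]
  [  -0.30     0.70]
det(I−A) = (0.65)(0.70) − (-0.30)(-0.30) = 0.3650
adj(I−A) = [[0.70, 0.30], [0.30, 0.65]]
(I − A)⁻¹ = adj(I−A) / det(I−A) ≈
  [   1.9178     0.8219]
  [   0.8219     1.7808]
x = (I − A)⁻¹ d = adj(I−A)·d / det(I−A), with det(I−A) = 0.3650:
  x_F = (0.70·675 + 0.30·425) / 0.3650 = 600.00 / 0.3650 ≈ 1643.84
  x_I = (0.30·675 + 0.65·425) / 0.3650 = 478.75 / 0.3650 ≈ 1311.64

x_F = 1643.84, x_I = 1311.64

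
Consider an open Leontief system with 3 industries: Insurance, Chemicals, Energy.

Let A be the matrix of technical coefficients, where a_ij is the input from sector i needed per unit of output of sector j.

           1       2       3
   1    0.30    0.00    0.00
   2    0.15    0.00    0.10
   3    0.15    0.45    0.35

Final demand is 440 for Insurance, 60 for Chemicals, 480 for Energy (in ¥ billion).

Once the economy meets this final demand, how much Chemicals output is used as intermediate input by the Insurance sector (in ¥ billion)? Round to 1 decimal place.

z_21 = 94.3

I − A =
  [   0.70     0.00     0.00]
  [  -0.15     1.00    -0.10]
  [  -0.15    -0.45     0.65]
Cofactors of I−A, C_ij = (−1)^(i+j)·(minor ij) (rows/columns in the sector order above):
  C_11 = (1.00)(0.65) − (-0.10)(-0.45) = 0.6050
  C_12 = −[(-0.15)(0.65) − (-0.10)(-0.15)] = 0.1125
  C_13 = (-0.15)(-0.45) − (1.00)(-0.15) = 0.2175
  C_21 = −[(0.00)(0.65) − (0.00)(-0.45)] = 0.0000
  C_22 = (0.70)(0.65) − (0.00)(-0.15) = 0.4550
  C_23 = −[(0.70)(-0.45) − (0.00)(-0.15)] = 0.3150
  C_31 = (0.00)(-0.10) − (0.00)(1.00) = 0.0000
  C_32 = −[(0.70)(-0.10) − (0.00)(-0.15)] = 0.0700
  C_33 = (0.70)(1.00) − (0.00)(-0.15) = 0.7000
det(I−A) = Σ_j (I−A)_1j·C_1j = (0.70)(0.6050) + (0.00)(0.1125) + (0.00)(0.2175) = 0.4235
adj(I−A) = Cᵀ =
  [ 0.6050   0.0000   0.0000]
  [ 0.1125   0.4550   0.0700]
  [ 0.2175   0.3150   0.7000]
(I − A)⁻¹ = adj(I−A) / det(I−A) ≈
  [   1.4286     0.0000     0.0000]
  [   0.2656     1.0744     0.1653]
  [   0.5136     0.7438     1.6529]
First solve x = (I − A)⁻¹ d = adj(I−A)·d / det(I−A); in particular x_1 = (0.6050·440 + 0.0000·60 + 0.0000·480) / 0.4235 = 266.20 / 0.4235 ≈ 628.571.
Intermediate flow from 2 to 1: z_21 = a_21 · x_1 = 0.15 × 266.20 / 0.4235 = 39.93 / 0.4235 ≈ 94.3.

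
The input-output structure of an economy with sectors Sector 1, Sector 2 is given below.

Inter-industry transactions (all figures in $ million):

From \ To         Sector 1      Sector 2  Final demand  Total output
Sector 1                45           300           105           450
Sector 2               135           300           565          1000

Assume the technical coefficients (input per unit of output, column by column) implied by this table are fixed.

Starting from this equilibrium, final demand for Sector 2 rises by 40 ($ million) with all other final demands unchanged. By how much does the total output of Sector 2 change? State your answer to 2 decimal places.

Technical coefficients a_ij = z_ij / X_j:
  a_11 = 45/450 = 0.10, a_21 = 135/450 = 0.30
  a_12 = 300/1000 = 0.30, a_22 = 300/1000 = 0.30
I − A =
  [   0.90    -0.30]
  [  -0.30     0.70]
det(I−A) = (0.90)(0.70) − (-0.30)(-0.30) = 0.5400
adj(I−A) = [[0.70, 0.30], [0.30, 0.90]]
(I − A)⁻¹ = adj(I−A) / det(I−A) ≈
  [   1.2963     0.5556]
  [   0.5556     1.6667]
Δx = (I − A)⁻¹ Δd with Δd having +40 in the Sector 2 component and 0 elsewhere.
So Δx_2 = L_22 · (+40), where L_22 = adj(I−A)_22 / det(I−A) = 0.90 / 0.5400.
Δx_2 = 0.90 × (+40) / 0.5400 = 36.00 / 0.5400 ≈ 66.67.

Δx_2 = 66.67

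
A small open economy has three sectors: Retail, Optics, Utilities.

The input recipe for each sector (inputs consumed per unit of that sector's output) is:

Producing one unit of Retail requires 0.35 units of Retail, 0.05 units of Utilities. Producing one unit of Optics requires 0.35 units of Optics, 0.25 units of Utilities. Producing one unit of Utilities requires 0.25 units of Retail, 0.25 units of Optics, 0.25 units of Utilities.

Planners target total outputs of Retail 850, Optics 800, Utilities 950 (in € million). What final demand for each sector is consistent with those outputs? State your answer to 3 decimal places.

I − A =
  [   0.65     0.00    -0.25]
  [   0.00     0.65    -0.25]
  [  -0.05    -0.25     0.75]
d = (I − A) x:
  d_1 = (+0.65)·850 + (+0.00)·800 + (-0.25)·950 = 315.000
  d_2 = (+0.00)·850 + (+0.65)·800 + (-0.25)·950 = 282.500
  d_3 = (-0.05)·850 + (-0.25)·800 + (+0.75)·950 = 470.000

d_1 = 315.000, d_2 = 282.500, d_3 = 470.000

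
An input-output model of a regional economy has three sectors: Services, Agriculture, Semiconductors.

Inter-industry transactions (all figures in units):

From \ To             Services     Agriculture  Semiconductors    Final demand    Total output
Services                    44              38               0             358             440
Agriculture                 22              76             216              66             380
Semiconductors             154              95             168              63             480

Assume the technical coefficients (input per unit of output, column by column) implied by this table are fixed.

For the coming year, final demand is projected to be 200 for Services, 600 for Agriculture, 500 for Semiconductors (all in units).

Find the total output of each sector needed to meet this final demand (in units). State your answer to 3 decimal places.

x_1 = 411.215, x_2 = 1700.935, x_3 = 1644.860

Technical coefficients a_ij = z_ij / X_j:
  a_11 = 44/440 = 0.10, a_21 = 22/440 = 0.05, a_31 = 154/440 = 0.35
  a_12 = 38/380 = 0.10, a_22 = 76/380 = 0.20, a_32 = 95/380 = 0.25
  a_13 = 0/480 = 0.00, a_23 = 216/480 = 0.45, a_33 = 168/480 = 0.35
I − A =
  [   0.90    -0.10     0.00]
  [  -0.05     0.80    -0.45]
  [  -0.35    -0.25     0.65]
Cofactors of I−A, C_ij = (−1)^(i+j)·(minor ij) (rows/columns in the sector order above):
  C_11 = (0.80)(0.65) − (-0.45)(-0.25) = 0.4075
  C_12 = −[(-0.05)(0.65) − (-0.45)(-0.35)] = 0.1900
  C_13 = (-0.05)(-0.25) − (0.80)(-0.35) = 0.2925
  C_21 = −[(-0.10)(0.65) − (0.00)(-0.25)] = 0.0650
  C_22 = (0.90)(0.65) − (0.00)(-0.35) = 0.5850
  C_23 = −[(0.90)(-0.25) − (-0.10)(-0.35)] = 0.2600
  C_31 = (-0.10)(-0.45) − (0.00)(0.80) = 0.0450
  C_32 = −[(0.90)(-0.45) − (0.00)(-0.05)] = 0.4050
  C_33 = (0.90)(0.80) − (-0.10)(-0.05) = 0.7150
det(I−A) = Σ_j (I−A)_1j·C_1j = (0.90)(0.4075) + (-0.10)(0.1900) + (0.00)(0.2925) = 0.34775
adj(I−A) = Cᵀ =
  [ 0.4075   0.0650   0.0450]
  [ 0.1900   0.5850   0.4050]
  [ 0.2925   0.2600   0.7150]
(I − A)⁻¹ = adj(I−A) / det(I−A) ≈
  [   1.1718     0.1869     0.1294]
  [   0.5464     1.6822     1.1646]
  [   0.8411     0.7477     2.0561]
x = (I − A)⁻¹ d = adj(I−A)·d / det(I−A), with det(I−A) = 0.34775:
  x_1 = (0.4075·200 + 0.0650·600 + 0.0450·500) / 0.34775 = 143.00 / 0.34775 ≈ 411.215
  x_2 = (0.1900·200 + 0.5850·600 + 0.4050·500) / 0.34775 = 591.50 / 0.34775 ≈ 1700.935
  x_3 = (0.2925·200 + 0.2600·600 + 0.7150·500) / 0.34775 = 572.00 / 0.34775 ≈ 1644.860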